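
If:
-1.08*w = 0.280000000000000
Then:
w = -0.26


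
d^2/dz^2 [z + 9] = 0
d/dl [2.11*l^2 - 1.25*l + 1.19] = 4.22*l - 1.25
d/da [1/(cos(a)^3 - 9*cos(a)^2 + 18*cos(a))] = 3*(sin(a) + 6*sin(a)/cos(a)^2 - 6*tan(a))/((cos(a) - 6)^2*(cos(a) - 3)^2)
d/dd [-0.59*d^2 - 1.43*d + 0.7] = -1.18*d - 1.43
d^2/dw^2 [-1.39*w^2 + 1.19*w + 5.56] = -2.78000000000000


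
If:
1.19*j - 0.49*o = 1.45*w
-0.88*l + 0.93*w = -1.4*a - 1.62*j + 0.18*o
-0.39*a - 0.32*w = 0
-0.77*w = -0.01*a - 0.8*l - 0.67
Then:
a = -0.82051282051282*w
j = 0.458289094158659*w - 0.623067632850242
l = 0.97275641025641*w - 0.8375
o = -1.84619587336979*w - 1.51316425120773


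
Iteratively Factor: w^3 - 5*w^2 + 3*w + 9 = (w - 3)*(w^2 - 2*w - 3) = (w - 3)*(w + 1)*(w - 3)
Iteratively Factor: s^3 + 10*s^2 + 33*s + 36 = (s + 3)*(s^2 + 7*s + 12) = (s + 3)*(s + 4)*(s + 3)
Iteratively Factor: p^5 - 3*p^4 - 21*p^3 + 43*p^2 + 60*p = (p - 3)*(p^4 - 21*p^2 - 20*p) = (p - 3)*(p + 1)*(p^3 - p^2 - 20*p) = (p - 5)*(p - 3)*(p + 1)*(p^2 + 4*p) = (p - 5)*(p - 3)*(p + 1)*(p + 4)*(p)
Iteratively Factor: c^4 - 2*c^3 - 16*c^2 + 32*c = (c - 2)*(c^3 - 16*c) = c*(c - 2)*(c^2 - 16) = c*(c - 4)*(c - 2)*(c + 4)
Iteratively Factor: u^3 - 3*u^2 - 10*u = (u - 5)*(u^2 + 2*u) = (u - 5)*(u + 2)*(u)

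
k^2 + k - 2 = (k - 1)*(k + 2)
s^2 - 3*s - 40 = (s - 8)*(s + 5)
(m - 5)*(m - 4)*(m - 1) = m^3 - 10*m^2 + 29*m - 20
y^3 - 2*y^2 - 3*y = y*(y - 3)*(y + 1)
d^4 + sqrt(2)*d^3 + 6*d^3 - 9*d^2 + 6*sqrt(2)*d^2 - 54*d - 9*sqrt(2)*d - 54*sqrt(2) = (d - 3)*(d + 3)*(d + 6)*(d + sqrt(2))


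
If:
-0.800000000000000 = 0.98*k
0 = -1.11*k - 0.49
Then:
No Solution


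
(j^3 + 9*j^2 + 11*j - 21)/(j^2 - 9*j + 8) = (j^2 + 10*j + 21)/(j - 8)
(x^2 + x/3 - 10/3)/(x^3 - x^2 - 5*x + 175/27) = 9*(x + 2)/(9*x^2 + 6*x - 35)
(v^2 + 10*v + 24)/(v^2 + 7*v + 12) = (v + 6)/(v + 3)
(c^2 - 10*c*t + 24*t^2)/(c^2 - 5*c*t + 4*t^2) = (-c + 6*t)/(-c + t)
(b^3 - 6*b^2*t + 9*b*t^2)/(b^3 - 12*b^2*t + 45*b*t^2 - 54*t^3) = b/(b - 6*t)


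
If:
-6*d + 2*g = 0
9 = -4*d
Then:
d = -9/4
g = -27/4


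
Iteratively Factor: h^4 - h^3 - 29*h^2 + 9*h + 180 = (h + 4)*(h^3 - 5*h^2 - 9*h + 45) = (h - 5)*(h + 4)*(h^2 - 9) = (h - 5)*(h - 3)*(h + 4)*(h + 3)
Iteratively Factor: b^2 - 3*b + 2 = (b - 1)*(b - 2)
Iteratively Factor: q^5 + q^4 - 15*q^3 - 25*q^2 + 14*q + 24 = (q - 4)*(q^4 + 5*q^3 + 5*q^2 - 5*q - 6) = (q - 4)*(q + 3)*(q^3 + 2*q^2 - q - 2) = (q - 4)*(q + 1)*(q + 3)*(q^2 + q - 2) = (q - 4)*(q + 1)*(q + 2)*(q + 3)*(q - 1)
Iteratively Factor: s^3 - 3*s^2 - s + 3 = (s - 1)*(s^2 - 2*s - 3) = (s - 1)*(s + 1)*(s - 3)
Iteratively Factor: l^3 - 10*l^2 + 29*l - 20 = (l - 4)*(l^2 - 6*l + 5) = (l - 4)*(l - 1)*(l - 5)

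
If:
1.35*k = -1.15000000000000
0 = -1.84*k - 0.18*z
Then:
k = -0.85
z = 8.71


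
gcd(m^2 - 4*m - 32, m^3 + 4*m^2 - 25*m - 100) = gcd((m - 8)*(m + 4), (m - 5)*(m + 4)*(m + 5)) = m + 4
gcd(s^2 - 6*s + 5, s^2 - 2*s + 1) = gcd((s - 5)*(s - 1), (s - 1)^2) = s - 1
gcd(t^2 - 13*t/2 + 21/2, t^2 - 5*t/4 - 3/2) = 1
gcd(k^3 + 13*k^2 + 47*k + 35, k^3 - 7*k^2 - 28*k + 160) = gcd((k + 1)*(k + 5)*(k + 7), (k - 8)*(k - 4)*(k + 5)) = k + 5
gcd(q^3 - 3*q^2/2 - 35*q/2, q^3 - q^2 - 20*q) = q^2 - 5*q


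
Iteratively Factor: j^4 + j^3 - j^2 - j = (j - 1)*(j^3 + 2*j^2 + j) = (j - 1)*(j + 1)*(j^2 + j) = j*(j - 1)*(j + 1)*(j + 1)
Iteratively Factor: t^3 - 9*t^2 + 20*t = (t)*(t^2 - 9*t + 20) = t*(t - 5)*(t - 4)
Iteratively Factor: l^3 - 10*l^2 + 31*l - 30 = (l - 5)*(l^2 - 5*l + 6) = (l - 5)*(l - 2)*(l - 3)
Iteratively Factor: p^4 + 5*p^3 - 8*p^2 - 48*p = (p + 4)*(p^3 + p^2 - 12*p) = (p + 4)^2*(p^2 - 3*p) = p*(p + 4)^2*(p - 3)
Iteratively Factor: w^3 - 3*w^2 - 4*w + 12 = (w - 2)*(w^2 - w - 6) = (w - 2)*(w + 2)*(w - 3)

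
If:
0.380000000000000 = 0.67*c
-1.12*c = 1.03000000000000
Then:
No Solution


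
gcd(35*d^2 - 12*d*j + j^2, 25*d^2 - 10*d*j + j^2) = 5*d - j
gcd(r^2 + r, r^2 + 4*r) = r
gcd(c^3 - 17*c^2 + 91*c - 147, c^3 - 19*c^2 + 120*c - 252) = c - 7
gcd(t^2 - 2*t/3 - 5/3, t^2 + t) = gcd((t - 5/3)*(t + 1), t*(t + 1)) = t + 1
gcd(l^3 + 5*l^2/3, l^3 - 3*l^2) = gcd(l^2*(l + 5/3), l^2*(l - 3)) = l^2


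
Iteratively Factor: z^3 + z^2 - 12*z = (z - 3)*(z^2 + 4*z) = z*(z - 3)*(z + 4)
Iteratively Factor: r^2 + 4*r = (r)*(r + 4)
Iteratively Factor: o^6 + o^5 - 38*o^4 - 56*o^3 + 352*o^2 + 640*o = (o + 4)*(o^5 - 3*o^4 - 26*o^3 + 48*o^2 + 160*o) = (o + 2)*(o + 4)*(o^4 - 5*o^3 - 16*o^2 + 80*o) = (o + 2)*(o + 4)^2*(o^3 - 9*o^2 + 20*o) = (o - 5)*(o + 2)*(o + 4)^2*(o^2 - 4*o) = (o - 5)*(o - 4)*(o + 2)*(o + 4)^2*(o)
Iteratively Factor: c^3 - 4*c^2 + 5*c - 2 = (c - 2)*(c^2 - 2*c + 1) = (c - 2)*(c - 1)*(c - 1)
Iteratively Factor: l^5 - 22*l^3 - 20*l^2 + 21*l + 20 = (l + 1)*(l^4 - l^3 - 21*l^2 + l + 20) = (l - 1)*(l + 1)*(l^3 - 21*l - 20) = (l - 5)*(l - 1)*(l + 1)*(l^2 + 5*l + 4) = (l - 5)*(l - 1)*(l + 1)^2*(l + 4)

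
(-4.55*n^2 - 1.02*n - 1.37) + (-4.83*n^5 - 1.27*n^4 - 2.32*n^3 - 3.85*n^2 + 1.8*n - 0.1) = -4.83*n^5 - 1.27*n^4 - 2.32*n^3 - 8.4*n^2 + 0.78*n - 1.47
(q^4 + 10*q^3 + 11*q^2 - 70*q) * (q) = q^5 + 10*q^4 + 11*q^3 - 70*q^2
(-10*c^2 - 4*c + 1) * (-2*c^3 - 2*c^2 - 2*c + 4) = 20*c^5 + 28*c^4 + 26*c^3 - 34*c^2 - 18*c + 4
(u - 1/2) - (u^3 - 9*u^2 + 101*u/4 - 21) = -u^3 + 9*u^2 - 97*u/4 + 41/2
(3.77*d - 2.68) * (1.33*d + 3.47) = 5.0141*d^2 + 9.5175*d - 9.2996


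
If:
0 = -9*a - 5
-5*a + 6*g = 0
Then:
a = -5/9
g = -25/54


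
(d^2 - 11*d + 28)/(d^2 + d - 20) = (d - 7)/(d + 5)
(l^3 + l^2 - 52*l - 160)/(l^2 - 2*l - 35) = (l^2 - 4*l - 32)/(l - 7)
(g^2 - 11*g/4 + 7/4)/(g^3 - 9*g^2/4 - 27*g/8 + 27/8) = 2*(4*g^2 - 11*g + 7)/(8*g^3 - 18*g^2 - 27*g + 27)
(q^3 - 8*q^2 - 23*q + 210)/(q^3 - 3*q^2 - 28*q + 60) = (q - 7)/(q - 2)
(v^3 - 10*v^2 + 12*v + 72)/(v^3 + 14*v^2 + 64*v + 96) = (v^3 - 10*v^2 + 12*v + 72)/(v^3 + 14*v^2 + 64*v + 96)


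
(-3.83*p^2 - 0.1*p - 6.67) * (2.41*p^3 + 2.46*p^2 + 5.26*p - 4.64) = -9.2303*p^5 - 9.6628*p^4 - 36.4665*p^3 + 0.837*p^2 - 34.6202*p + 30.9488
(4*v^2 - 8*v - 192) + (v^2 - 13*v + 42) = 5*v^2 - 21*v - 150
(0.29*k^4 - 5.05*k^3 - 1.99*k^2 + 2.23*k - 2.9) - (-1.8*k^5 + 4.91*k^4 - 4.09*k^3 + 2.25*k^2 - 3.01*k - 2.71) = 1.8*k^5 - 4.62*k^4 - 0.96*k^3 - 4.24*k^2 + 5.24*k - 0.19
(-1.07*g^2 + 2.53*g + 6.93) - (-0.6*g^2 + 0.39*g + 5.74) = -0.47*g^2 + 2.14*g + 1.19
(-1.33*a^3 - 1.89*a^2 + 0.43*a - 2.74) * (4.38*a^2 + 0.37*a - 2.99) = -5.8254*a^5 - 8.7703*a^4 + 5.1608*a^3 - 6.191*a^2 - 2.2995*a + 8.1926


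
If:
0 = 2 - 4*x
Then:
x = 1/2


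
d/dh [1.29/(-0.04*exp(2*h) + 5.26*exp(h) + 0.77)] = (0.1032*exp(h) - 6.7854)*exp(h)/(-0.04*exp(2*h) + 5.26*exp(h) + 0.77)^2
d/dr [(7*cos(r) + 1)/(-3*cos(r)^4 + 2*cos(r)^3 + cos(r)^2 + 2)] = (-63*(1 - cos(2*r))^2/4 + 14*cos(r) - 113*cos(2*r)/2 + 4*cos(3*r) - 15/2)*sin(r)/(-3*cos(r)^4 + 2*cos(r)^3 + cos(r)^2 + 2)^2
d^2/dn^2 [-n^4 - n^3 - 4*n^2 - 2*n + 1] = -12*n^2 - 6*n - 8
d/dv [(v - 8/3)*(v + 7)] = 2*v + 13/3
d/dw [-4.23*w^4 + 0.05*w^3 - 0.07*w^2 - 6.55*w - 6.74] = -16.92*w^3 + 0.15*w^2 - 0.14*w - 6.55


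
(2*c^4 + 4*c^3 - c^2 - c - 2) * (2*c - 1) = 4*c^5 + 6*c^4 - 6*c^3 - c^2 - 3*c + 2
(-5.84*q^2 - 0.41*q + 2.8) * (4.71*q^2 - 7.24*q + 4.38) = -27.5064*q^4 + 40.3505*q^3 - 9.4228*q^2 - 22.0678*q + 12.264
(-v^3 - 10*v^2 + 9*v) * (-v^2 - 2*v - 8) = v^5 + 12*v^4 + 19*v^3 + 62*v^2 - 72*v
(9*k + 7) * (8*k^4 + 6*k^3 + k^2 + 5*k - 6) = 72*k^5 + 110*k^4 + 51*k^3 + 52*k^2 - 19*k - 42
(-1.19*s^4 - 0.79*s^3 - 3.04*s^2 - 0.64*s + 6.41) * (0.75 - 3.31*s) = 3.9389*s^5 + 1.7224*s^4 + 9.4699*s^3 - 0.1616*s^2 - 21.6971*s + 4.8075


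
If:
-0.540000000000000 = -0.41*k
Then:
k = 1.32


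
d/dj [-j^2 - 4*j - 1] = -2*j - 4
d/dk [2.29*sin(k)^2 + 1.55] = 2.29*sin(2*k)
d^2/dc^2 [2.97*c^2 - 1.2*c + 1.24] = 5.94000000000000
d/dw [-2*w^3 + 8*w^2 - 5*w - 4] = -6*w^2 + 16*w - 5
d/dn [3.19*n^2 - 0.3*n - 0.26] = 6.38*n - 0.3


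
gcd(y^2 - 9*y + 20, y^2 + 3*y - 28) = y - 4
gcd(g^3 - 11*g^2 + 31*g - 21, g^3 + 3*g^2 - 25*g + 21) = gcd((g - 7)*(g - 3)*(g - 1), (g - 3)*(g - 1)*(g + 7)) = g^2 - 4*g + 3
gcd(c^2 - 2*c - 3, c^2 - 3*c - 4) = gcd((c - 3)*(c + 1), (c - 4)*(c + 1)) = c + 1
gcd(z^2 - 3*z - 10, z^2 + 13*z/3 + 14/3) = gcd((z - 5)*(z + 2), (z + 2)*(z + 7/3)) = z + 2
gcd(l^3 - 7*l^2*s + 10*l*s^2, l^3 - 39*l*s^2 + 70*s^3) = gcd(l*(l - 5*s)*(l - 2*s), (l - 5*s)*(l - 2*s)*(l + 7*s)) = l^2 - 7*l*s + 10*s^2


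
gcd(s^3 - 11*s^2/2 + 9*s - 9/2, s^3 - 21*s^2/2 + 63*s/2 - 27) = s^2 - 9*s/2 + 9/2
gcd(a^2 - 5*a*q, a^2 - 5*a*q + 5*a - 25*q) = -a + 5*q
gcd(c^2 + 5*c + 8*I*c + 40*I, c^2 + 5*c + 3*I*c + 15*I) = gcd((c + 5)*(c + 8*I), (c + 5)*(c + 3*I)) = c + 5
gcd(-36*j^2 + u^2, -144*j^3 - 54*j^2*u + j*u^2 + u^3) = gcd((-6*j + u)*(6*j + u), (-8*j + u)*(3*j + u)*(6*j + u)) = 6*j + u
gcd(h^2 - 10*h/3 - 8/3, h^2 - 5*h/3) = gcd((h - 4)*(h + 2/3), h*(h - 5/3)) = 1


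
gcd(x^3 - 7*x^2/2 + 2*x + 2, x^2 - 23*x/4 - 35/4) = 1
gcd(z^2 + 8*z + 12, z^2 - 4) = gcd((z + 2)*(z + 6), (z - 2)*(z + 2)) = z + 2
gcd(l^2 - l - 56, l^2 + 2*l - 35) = l + 7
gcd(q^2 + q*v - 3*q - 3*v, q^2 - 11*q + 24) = q - 3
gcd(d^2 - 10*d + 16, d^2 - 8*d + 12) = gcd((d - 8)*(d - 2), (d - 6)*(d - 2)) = d - 2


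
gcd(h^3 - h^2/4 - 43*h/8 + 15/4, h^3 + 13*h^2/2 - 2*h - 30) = h^2 + h/2 - 5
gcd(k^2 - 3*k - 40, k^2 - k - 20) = 1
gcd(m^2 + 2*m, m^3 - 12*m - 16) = m + 2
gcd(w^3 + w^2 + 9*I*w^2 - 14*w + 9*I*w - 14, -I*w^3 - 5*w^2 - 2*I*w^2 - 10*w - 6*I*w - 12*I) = 1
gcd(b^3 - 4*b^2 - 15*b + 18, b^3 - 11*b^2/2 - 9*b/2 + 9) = b^2 - 7*b + 6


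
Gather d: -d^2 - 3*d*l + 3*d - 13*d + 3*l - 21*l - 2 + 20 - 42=-d^2 + d*(-3*l - 10) - 18*l - 24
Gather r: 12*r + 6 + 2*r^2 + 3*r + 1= 2*r^2 + 15*r + 7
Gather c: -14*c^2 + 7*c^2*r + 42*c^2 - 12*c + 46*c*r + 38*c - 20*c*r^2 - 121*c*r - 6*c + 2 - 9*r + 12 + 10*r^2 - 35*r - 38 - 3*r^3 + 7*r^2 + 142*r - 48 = c^2*(7*r + 28) + c*(-20*r^2 - 75*r + 20) - 3*r^3 + 17*r^2 + 98*r - 72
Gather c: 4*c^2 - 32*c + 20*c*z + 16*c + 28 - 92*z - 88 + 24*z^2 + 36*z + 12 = 4*c^2 + c*(20*z - 16) + 24*z^2 - 56*z - 48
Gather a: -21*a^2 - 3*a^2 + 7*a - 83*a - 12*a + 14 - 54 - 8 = -24*a^2 - 88*a - 48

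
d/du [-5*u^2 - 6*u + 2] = -10*u - 6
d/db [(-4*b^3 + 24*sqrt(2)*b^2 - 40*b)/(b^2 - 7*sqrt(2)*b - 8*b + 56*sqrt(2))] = 4*(-b*(-2*b + 8 + 7*sqrt(2))*(b^2 - 6*sqrt(2)*b + 10) + (-3*b^2 + 12*sqrt(2)*b - 10)*(b^2 - 7*sqrt(2)*b - 8*b + 56*sqrt(2)))/(b^2 - 7*sqrt(2)*b - 8*b + 56*sqrt(2))^2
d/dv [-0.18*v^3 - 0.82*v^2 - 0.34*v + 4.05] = -0.54*v^2 - 1.64*v - 0.34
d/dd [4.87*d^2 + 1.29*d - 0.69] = 9.74*d + 1.29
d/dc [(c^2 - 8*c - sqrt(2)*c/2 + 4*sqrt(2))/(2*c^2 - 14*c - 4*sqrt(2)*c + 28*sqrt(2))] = (-3*sqrt(2)*c^2 + 2*c^2 + 40*sqrt(2)*c - 168*sqrt(2) + 4)/(4*(c^4 - 14*c^3 - 4*sqrt(2)*c^3 + 57*c^2 + 56*sqrt(2)*c^2 - 196*sqrt(2)*c - 112*c + 392))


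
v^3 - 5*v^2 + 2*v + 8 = (v - 4)*(v - 2)*(v + 1)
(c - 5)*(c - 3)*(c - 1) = c^3 - 9*c^2 + 23*c - 15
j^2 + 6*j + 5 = (j + 1)*(j + 5)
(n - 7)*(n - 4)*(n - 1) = n^3 - 12*n^2 + 39*n - 28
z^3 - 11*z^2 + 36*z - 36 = (z - 6)*(z - 3)*(z - 2)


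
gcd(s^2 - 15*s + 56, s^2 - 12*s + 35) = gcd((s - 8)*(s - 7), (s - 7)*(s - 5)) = s - 7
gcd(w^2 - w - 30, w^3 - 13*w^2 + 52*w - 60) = w - 6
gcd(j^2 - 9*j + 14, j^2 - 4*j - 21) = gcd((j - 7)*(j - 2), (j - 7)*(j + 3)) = j - 7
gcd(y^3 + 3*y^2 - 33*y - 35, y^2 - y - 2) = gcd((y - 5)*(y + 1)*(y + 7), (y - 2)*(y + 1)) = y + 1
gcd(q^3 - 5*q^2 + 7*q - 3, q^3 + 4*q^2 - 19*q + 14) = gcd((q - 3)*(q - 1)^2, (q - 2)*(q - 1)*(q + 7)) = q - 1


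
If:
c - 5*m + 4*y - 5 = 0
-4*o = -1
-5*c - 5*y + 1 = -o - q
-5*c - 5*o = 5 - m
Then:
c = y/6 - 145/96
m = 5*y/6 - 125/96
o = 1/4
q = 35*y/6 - 845/96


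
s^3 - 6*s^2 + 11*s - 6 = (s - 3)*(s - 2)*(s - 1)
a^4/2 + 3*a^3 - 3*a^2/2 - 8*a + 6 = (a/2 + 1)*(a - 1)^2*(a + 6)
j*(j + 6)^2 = j^3 + 12*j^2 + 36*j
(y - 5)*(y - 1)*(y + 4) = y^3 - 2*y^2 - 19*y + 20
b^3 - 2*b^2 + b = b*(b - 1)^2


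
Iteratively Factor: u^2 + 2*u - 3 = (u + 3)*(u - 1)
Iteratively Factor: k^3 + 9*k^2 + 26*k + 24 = (k + 2)*(k^2 + 7*k + 12) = (k + 2)*(k + 3)*(k + 4)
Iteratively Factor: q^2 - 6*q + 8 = (q - 4)*(q - 2)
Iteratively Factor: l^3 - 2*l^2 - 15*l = (l - 5)*(l^2 + 3*l) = l*(l - 5)*(l + 3)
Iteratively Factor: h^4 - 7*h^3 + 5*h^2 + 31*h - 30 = (h - 3)*(h^3 - 4*h^2 - 7*h + 10) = (h - 3)*(h - 1)*(h^2 - 3*h - 10) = (h - 3)*(h - 1)*(h + 2)*(h - 5)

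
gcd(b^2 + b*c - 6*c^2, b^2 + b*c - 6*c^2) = b^2 + b*c - 6*c^2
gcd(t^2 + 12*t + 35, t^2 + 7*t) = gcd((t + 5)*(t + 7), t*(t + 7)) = t + 7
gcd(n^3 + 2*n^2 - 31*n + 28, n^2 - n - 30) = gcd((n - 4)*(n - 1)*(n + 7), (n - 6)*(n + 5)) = 1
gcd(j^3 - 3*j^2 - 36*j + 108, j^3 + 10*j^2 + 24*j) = j + 6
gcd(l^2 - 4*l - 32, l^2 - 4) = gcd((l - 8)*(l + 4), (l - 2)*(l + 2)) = 1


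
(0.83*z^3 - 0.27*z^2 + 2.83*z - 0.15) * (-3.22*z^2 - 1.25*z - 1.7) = -2.6726*z^5 - 0.1681*z^4 - 10.1861*z^3 - 2.5955*z^2 - 4.6235*z + 0.255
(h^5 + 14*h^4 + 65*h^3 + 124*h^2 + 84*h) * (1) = h^5 + 14*h^4 + 65*h^3 + 124*h^2 + 84*h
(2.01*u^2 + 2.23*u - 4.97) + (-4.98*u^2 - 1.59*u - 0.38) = -2.97*u^2 + 0.64*u - 5.35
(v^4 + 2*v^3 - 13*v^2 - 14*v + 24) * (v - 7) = v^5 - 5*v^4 - 27*v^3 + 77*v^2 + 122*v - 168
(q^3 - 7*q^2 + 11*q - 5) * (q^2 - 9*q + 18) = q^5 - 16*q^4 + 92*q^3 - 230*q^2 + 243*q - 90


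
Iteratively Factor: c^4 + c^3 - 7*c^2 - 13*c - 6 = (c + 2)*(c^3 - c^2 - 5*c - 3) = (c + 1)*(c + 2)*(c^2 - 2*c - 3) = (c - 3)*(c + 1)*(c + 2)*(c + 1)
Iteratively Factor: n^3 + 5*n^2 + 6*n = (n + 2)*(n^2 + 3*n) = (n + 2)*(n + 3)*(n)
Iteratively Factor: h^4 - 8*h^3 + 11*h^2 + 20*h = (h - 4)*(h^3 - 4*h^2 - 5*h) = (h - 4)*(h + 1)*(h^2 - 5*h) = (h - 5)*(h - 4)*(h + 1)*(h)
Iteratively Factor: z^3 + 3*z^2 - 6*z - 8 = (z - 2)*(z^2 + 5*z + 4) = (z - 2)*(z + 1)*(z + 4)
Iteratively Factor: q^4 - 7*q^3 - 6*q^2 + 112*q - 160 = (q + 4)*(q^3 - 11*q^2 + 38*q - 40) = (q - 2)*(q + 4)*(q^2 - 9*q + 20) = (q - 4)*(q - 2)*(q + 4)*(q - 5)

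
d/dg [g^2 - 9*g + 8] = 2*g - 9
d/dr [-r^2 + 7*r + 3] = 7 - 2*r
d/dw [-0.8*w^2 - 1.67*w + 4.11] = -1.6*w - 1.67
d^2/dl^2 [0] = 0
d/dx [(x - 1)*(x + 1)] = 2*x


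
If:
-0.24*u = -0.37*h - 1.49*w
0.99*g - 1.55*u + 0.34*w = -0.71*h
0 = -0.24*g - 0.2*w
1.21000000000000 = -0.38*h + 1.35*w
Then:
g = -0.28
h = -2.00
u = -1.02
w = 0.33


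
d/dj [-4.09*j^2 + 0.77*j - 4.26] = 0.77 - 8.18*j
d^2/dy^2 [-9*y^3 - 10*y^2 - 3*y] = -54*y - 20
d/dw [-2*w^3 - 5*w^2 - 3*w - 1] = -6*w^2 - 10*w - 3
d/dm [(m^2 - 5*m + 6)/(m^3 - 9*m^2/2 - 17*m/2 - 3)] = 4*(-m^4 + 10*m^3 - 49*m^2 + 48*m + 66)/(4*m^6 - 36*m^5 + 13*m^4 + 282*m^3 + 397*m^2 + 204*m + 36)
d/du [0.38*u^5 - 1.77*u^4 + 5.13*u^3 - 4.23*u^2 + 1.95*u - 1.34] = 1.9*u^4 - 7.08*u^3 + 15.39*u^2 - 8.46*u + 1.95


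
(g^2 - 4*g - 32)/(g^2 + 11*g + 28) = (g - 8)/(g + 7)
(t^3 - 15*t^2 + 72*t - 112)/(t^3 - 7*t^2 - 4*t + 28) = (t^2 - 8*t + 16)/(t^2 - 4)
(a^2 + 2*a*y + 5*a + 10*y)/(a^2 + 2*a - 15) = (a + 2*y)/(a - 3)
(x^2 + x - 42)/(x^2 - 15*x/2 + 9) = 2*(x + 7)/(2*x - 3)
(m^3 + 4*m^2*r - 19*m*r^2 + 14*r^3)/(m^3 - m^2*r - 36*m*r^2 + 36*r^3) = (-m^2 - 5*m*r + 14*r^2)/(-m^2 + 36*r^2)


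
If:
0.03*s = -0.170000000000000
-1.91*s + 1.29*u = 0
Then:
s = -5.67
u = -8.39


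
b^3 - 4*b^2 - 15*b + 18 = (b - 6)*(b - 1)*(b + 3)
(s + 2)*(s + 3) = s^2 + 5*s + 6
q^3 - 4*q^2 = q^2*(q - 4)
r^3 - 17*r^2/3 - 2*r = r*(r - 6)*(r + 1/3)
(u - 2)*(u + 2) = u^2 - 4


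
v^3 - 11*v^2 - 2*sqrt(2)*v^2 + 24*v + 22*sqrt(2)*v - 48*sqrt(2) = (v - 8)*(v - 3)*(v - 2*sqrt(2))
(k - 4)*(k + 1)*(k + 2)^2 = k^4 + k^3 - 12*k^2 - 28*k - 16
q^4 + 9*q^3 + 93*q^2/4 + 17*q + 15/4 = (q + 1/2)^2*(q + 3)*(q + 5)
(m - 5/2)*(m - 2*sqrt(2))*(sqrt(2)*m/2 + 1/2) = sqrt(2)*m^3/2 - 5*sqrt(2)*m^2/4 - 3*m^2/2 - sqrt(2)*m + 15*m/4 + 5*sqrt(2)/2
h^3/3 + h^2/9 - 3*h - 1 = (h/3 + 1)*(h - 3)*(h + 1/3)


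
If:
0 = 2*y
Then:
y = 0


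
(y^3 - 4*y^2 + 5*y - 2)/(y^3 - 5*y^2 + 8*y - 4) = (y - 1)/(y - 2)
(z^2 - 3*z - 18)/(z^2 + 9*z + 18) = (z - 6)/(z + 6)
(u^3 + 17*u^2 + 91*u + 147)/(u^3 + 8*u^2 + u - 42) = (u + 7)/(u - 2)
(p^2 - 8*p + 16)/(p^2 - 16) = (p - 4)/(p + 4)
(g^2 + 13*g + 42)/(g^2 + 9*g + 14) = (g + 6)/(g + 2)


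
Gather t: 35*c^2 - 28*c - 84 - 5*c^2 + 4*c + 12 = 30*c^2 - 24*c - 72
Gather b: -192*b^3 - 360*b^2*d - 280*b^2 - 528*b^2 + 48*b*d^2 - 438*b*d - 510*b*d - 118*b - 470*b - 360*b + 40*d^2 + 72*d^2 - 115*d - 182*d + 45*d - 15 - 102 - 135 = -192*b^3 + b^2*(-360*d - 808) + b*(48*d^2 - 948*d - 948) + 112*d^2 - 252*d - 252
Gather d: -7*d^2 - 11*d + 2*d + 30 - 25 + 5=-7*d^2 - 9*d + 10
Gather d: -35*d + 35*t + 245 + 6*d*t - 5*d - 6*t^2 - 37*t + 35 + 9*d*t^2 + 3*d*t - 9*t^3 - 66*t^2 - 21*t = d*(9*t^2 + 9*t - 40) - 9*t^3 - 72*t^2 - 23*t + 280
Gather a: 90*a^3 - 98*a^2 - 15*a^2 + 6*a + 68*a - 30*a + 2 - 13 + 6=90*a^3 - 113*a^2 + 44*a - 5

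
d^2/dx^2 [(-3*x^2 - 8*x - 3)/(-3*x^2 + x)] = 6*(27*x^3 + 27*x^2 - 9*x + 1)/(x^3*(27*x^3 - 27*x^2 + 9*x - 1))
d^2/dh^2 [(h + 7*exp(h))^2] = 14*h*exp(h) + 196*exp(2*h) + 28*exp(h) + 2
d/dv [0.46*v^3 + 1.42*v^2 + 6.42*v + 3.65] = 1.38*v^2 + 2.84*v + 6.42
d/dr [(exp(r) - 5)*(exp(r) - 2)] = (2*exp(r) - 7)*exp(r)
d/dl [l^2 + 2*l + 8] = 2*l + 2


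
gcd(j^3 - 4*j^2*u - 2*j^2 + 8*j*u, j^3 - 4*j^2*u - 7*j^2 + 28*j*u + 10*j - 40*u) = -j^2 + 4*j*u + 2*j - 8*u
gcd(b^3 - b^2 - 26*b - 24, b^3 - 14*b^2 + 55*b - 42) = b - 6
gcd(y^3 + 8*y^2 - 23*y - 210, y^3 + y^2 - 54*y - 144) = y + 6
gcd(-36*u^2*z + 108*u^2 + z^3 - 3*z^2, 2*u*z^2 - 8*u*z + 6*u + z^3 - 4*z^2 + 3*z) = z - 3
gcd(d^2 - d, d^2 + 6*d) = d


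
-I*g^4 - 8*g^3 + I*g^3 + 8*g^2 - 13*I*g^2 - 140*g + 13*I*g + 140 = (g - 7*I)*(g - 5*I)*(g + 4*I)*(-I*g + I)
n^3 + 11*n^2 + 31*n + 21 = (n + 1)*(n + 3)*(n + 7)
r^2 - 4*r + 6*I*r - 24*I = (r - 4)*(r + 6*I)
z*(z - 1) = z^2 - z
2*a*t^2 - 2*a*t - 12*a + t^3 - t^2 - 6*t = (2*a + t)*(t - 3)*(t + 2)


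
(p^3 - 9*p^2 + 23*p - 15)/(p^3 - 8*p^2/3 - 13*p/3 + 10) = 3*(p^2 - 6*p + 5)/(3*p^2 + p - 10)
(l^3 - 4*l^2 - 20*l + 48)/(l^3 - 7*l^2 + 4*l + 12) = (l + 4)/(l + 1)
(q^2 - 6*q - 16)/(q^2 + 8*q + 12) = (q - 8)/(q + 6)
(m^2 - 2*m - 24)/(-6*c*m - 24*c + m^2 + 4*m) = (6 - m)/(6*c - m)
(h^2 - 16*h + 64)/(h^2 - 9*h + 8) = (h - 8)/(h - 1)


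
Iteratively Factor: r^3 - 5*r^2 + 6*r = (r)*(r^2 - 5*r + 6) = r*(r - 3)*(r - 2)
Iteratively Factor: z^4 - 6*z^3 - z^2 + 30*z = (z + 2)*(z^3 - 8*z^2 + 15*z) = (z - 3)*(z + 2)*(z^2 - 5*z) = z*(z - 3)*(z + 2)*(z - 5)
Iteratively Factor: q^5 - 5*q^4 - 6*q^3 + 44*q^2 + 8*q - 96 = (q - 2)*(q^4 - 3*q^3 - 12*q^2 + 20*q + 48) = (q - 2)*(q + 2)*(q^3 - 5*q^2 - 2*q + 24) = (q - 2)*(q + 2)^2*(q^2 - 7*q + 12) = (q - 3)*(q - 2)*(q + 2)^2*(q - 4)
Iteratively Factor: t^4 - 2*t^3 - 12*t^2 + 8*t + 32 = (t - 4)*(t^3 + 2*t^2 - 4*t - 8) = (t - 4)*(t + 2)*(t^2 - 4) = (t - 4)*(t + 2)^2*(t - 2)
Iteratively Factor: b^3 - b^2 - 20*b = (b)*(b^2 - b - 20) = b*(b - 5)*(b + 4)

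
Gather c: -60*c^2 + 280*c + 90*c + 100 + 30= -60*c^2 + 370*c + 130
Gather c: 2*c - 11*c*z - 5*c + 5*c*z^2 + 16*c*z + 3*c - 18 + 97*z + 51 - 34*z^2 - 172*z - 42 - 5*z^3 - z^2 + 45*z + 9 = c*(5*z^2 + 5*z) - 5*z^3 - 35*z^2 - 30*z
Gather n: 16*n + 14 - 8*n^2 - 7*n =-8*n^2 + 9*n + 14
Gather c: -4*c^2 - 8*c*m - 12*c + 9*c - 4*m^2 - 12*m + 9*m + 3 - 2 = -4*c^2 + c*(-8*m - 3) - 4*m^2 - 3*m + 1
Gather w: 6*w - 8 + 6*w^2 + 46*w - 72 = 6*w^2 + 52*w - 80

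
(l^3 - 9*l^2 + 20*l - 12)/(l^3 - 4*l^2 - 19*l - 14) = (-l^3 + 9*l^2 - 20*l + 12)/(-l^3 + 4*l^2 + 19*l + 14)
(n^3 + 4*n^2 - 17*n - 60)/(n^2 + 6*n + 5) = (n^2 - n - 12)/(n + 1)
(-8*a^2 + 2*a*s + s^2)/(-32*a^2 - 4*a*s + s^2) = (-2*a + s)/(-8*a + s)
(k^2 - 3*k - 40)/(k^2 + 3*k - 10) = (k - 8)/(k - 2)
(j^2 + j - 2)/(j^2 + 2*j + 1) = (j^2 + j - 2)/(j^2 + 2*j + 1)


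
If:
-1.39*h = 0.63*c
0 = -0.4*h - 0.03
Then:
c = 0.17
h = -0.08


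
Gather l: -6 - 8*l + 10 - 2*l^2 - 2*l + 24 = -2*l^2 - 10*l + 28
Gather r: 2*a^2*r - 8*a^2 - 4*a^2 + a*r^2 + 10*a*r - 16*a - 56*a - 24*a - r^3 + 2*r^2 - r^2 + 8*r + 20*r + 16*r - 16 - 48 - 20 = -12*a^2 - 96*a - r^3 + r^2*(a + 1) + r*(2*a^2 + 10*a + 44) - 84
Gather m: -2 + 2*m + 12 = 2*m + 10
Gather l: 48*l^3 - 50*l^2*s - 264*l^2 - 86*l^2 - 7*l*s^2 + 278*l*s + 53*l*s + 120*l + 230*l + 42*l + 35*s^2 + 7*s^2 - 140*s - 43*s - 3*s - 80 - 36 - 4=48*l^3 + l^2*(-50*s - 350) + l*(-7*s^2 + 331*s + 392) + 42*s^2 - 186*s - 120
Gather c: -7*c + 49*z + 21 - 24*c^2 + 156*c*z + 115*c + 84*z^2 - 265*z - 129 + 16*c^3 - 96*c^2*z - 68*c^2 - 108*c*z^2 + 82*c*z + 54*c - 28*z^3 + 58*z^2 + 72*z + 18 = 16*c^3 + c^2*(-96*z - 92) + c*(-108*z^2 + 238*z + 162) - 28*z^3 + 142*z^2 - 144*z - 90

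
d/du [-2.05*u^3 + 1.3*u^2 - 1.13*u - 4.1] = -6.15*u^2 + 2.6*u - 1.13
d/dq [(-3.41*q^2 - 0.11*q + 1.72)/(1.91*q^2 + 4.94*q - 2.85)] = (-16.6353*q^2 + 12.8666*q - 8.1833)/(3.6481*q^4 + 18.8708*q^3 + 13.5166*q^2 - 28.158*q + 8.1225)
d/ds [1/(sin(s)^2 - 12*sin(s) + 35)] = 2*(6 - sin(s))*cos(s)/(sin(s)^2 - 12*sin(s) + 35)^2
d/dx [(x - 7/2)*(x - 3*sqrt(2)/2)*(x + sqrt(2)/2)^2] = 4*x^3 - 21*x^2/2 - 3*sqrt(2)*x^2/2 - 5*x + 7*sqrt(2)*x/2 - 3*sqrt(2)/4 + 35/4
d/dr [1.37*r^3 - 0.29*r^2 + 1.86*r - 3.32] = 4.11*r^2 - 0.58*r + 1.86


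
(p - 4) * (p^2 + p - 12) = p^3 - 3*p^2 - 16*p + 48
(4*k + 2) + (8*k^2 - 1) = 8*k^2 + 4*k + 1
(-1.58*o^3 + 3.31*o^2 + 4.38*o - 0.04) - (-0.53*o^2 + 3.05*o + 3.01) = -1.58*o^3 + 3.84*o^2 + 1.33*o - 3.05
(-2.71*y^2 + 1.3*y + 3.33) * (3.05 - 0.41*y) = 1.1111*y^3 - 8.7985*y^2 + 2.5997*y + 10.1565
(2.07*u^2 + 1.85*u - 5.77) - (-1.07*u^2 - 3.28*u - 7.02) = 3.14*u^2 + 5.13*u + 1.25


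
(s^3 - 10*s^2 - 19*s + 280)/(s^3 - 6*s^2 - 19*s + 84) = (s^2 - 3*s - 40)/(s^2 + s - 12)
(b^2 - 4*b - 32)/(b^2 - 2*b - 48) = (b + 4)/(b + 6)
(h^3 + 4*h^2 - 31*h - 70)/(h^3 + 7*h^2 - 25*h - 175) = (h + 2)/(h + 5)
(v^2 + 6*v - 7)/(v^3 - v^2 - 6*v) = (-v^2 - 6*v + 7)/(v*(-v^2 + v + 6))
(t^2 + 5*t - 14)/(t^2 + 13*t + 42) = (t - 2)/(t + 6)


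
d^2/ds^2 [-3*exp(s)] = -3*exp(s)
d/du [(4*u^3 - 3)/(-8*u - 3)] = 4*(8*u^3 - 3*u^2*(8*u + 3) - 6)/(8*u + 3)^2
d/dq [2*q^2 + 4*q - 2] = 4*q + 4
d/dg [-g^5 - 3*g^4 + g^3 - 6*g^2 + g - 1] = -5*g^4 - 12*g^3 + 3*g^2 - 12*g + 1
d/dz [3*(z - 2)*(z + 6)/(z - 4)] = 3*(z^2 - 8*z - 4)/(z^2 - 8*z + 16)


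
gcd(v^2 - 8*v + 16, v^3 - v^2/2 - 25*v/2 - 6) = v - 4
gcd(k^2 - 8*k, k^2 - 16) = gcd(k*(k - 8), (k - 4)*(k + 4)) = 1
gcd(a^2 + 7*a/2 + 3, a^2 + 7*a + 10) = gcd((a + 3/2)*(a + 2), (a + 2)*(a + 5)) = a + 2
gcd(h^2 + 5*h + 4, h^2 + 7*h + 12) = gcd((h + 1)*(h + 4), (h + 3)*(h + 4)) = h + 4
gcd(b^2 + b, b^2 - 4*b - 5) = b + 1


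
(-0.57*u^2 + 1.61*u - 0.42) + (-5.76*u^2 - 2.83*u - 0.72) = -6.33*u^2 - 1.22*u - 1.14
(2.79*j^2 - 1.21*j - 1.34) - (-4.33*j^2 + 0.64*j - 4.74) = 7.12*j^2 - 1.85*j + 3.4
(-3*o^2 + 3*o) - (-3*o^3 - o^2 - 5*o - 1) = 3*o^3 - 2*o^2 + 8*o + 1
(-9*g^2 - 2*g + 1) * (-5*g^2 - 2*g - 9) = 45*g^4 + 28*g^3 + 80*g^2 + 16*g - 9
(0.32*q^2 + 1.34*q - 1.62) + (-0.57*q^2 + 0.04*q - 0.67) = -0.25*q^2 + 1.38*q - 2.29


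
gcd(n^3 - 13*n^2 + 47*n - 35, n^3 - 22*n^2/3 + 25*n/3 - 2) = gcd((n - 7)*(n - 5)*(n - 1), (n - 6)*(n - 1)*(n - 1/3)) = n - 1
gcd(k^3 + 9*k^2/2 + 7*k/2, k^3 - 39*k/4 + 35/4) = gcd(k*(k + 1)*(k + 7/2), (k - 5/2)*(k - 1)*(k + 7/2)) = k + 7/2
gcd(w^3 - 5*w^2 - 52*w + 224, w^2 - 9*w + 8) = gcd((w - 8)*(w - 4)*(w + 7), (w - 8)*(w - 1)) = w - 8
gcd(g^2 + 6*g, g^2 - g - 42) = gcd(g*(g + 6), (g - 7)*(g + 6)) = g + 6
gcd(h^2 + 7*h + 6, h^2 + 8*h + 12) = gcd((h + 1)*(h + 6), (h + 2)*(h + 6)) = h + 6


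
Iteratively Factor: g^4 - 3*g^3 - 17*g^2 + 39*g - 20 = (g - 5)*(g^3 + 2*g^2 - 7*g + 4) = (g - 5)*(g - 1)*(g^2 + 3*g - 4) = (g - 5)*(g - 1)*(g + 4)*(g - 1)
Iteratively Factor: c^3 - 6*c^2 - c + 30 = (c - 5)*(c^2 - c - 6) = (c - 5)*(c - 3)*(c + 2)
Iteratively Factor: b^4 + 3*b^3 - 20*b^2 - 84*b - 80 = (b + 2)*(b^3 + b^2 - 22*b - 40) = (b - 5)*(b + 2)*(b^2 + 6*b + 8) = (b - 5)*(b + 2)*(b + 4)*(b + 2)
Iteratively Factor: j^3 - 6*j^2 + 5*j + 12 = (j - 3)*(j^2 - 3*j - 4) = (j - 3)*(j + 1)*(j - 4)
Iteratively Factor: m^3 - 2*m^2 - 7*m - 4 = (m - 4)*(m^2 + 2*m + 1) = (m - 4)*(m + 1)*(m + 1)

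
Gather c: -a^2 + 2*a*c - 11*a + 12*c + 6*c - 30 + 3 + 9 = -a^2 - 11*a + c*(2*a + 18) - 18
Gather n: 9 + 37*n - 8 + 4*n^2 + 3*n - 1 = 4*n^2 + 40*n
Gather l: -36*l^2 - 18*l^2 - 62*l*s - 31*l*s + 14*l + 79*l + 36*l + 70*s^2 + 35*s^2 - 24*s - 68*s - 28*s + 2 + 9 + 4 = -54*l^2 + l*(129 - 93*s) + 105*s^2 - 120*s + 15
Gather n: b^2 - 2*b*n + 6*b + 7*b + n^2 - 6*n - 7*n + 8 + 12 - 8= b^2 + 13*b + n^2 + n*(-2*b - 13) + 12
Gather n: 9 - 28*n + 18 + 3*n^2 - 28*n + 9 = 3*n^2 - 56*n + 36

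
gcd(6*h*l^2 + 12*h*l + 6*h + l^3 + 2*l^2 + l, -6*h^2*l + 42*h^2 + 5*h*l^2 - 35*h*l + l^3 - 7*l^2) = 6*h + l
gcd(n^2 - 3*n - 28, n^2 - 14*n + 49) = n - 7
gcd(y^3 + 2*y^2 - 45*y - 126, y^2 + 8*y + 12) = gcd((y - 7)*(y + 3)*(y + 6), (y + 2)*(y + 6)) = y + 6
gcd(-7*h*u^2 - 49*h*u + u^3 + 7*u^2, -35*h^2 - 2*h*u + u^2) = -7*h + u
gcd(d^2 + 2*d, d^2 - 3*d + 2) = 1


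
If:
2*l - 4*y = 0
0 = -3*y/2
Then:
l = 0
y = 0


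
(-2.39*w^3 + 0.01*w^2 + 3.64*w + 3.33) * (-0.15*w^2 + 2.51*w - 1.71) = 0.3585*w^5 - 6.0004*w^4 + 3.566*w^3 + 8.6198*w^2 + 2.1339*w - 5.6943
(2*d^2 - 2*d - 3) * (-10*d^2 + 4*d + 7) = -20*d^4 + 28*d^3 + 36*d^2 - 26*d - 21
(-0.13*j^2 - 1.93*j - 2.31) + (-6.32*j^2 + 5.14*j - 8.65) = -6.45*j^2 + 3.21*j - 10.96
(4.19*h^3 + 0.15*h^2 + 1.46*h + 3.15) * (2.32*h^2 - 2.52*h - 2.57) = 9.7208*h^5 - 10.2108*h^4 - 7.7591*h^3 + 3.2433*h^2 - 11.6902*h - 8.0955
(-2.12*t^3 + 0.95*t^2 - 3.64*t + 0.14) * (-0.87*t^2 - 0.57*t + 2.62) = 1.8444*t^5 + 0.3819*t^4 - 2.9291*t^3 + 4.442*t^2 - 9.6166*t + 0.3668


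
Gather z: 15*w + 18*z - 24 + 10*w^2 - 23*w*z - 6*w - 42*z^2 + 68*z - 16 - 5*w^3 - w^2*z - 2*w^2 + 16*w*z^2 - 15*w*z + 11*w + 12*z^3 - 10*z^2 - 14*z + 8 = -5*w^3 + 8*w^2 + 20*w + 12*z^3 + z^2*(16*w - 52) + z*(-w^2 - 38*w + 72) - 32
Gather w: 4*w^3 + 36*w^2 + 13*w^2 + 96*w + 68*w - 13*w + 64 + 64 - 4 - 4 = 4*w^3 + 49*w^2 + 151*w + 120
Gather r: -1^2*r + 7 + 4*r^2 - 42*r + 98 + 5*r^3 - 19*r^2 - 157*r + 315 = 5*r^3 - 15*r^2 - 200*r + 420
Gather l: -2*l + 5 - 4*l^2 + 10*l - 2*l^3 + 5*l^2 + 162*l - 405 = -2*l^3 + l^2 + 170*l - 400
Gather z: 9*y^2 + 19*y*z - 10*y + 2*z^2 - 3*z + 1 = 9*y^2 - 10*y + 2*z^2 + z*(19*y - 3) + 1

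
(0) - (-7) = 7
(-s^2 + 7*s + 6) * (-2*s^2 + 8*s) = 2*s^4 - 22*s^3 + 44*s^2 + 48*s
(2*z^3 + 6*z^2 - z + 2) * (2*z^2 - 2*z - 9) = 4*z^5 + 8*z^4 - 32*z^3 - 48*z^2 + 5*z - 18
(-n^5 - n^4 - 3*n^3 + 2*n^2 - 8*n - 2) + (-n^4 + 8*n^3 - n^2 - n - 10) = -n^5 - 2*n^4 + 5*n^3 + n^2 - 9*n - 12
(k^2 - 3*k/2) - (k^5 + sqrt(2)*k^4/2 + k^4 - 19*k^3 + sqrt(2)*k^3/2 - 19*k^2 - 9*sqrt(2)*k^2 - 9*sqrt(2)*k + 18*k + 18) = -k^5 - k^4 - sqrt(2)*k^4/2 - sqrt(2)*k^3/2 + 19*k^3 + 9*sqrt(2)*k^2 + 20*k^2 - 39*k/2 + 9*sqrt(2)*k - 18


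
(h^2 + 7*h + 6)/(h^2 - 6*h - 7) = (h + 6)/(h - 7)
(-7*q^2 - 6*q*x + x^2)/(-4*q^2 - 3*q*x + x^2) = (-7*q + x)/(-4*q + x)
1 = 1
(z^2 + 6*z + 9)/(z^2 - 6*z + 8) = (z^2 + 6*z + 9)/(z^2 - 6*z + 8)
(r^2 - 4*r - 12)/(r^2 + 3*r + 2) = (r - 6)/(r + 1)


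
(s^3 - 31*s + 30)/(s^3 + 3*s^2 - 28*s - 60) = (s - 1)/(s + 2)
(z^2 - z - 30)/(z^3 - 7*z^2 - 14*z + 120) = (z + 5)/(z^2 - z - 20)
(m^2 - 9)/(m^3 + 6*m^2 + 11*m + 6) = (m - 3)/(m^2 + 3*m + 2)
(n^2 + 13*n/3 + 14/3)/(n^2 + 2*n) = (n + 7/3)/n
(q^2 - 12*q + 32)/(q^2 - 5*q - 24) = (q - 4)/(q + 3)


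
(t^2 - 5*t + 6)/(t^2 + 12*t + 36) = (t^2 - 5*t + 6)/(t^2 + 12*t + 36)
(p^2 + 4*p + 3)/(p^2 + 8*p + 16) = (p^2 + 4*p + 3)/(p^2 + 8*p + 16)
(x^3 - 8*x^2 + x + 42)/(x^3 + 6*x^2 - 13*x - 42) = (x - 7)/(x + 7)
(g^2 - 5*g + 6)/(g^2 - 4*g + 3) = (g - 2)/(g - 1)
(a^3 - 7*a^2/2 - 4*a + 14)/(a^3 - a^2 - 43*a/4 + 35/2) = 2*(2*a^2 - 3*a - 14)/(4*a^2 + 4*a - 35)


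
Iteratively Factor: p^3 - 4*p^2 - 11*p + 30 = (p + 3)*(p^2 - 7*p + 10) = (p - 5)*(p + 3)*(p - 2)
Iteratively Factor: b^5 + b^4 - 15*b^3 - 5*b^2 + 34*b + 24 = (b + 1)*(b^4 - 15*b^2 + 10*b + 24) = (b - 2)*(b + 1)*(b^3 + 2*b^2 - 11*b - 12) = (b - 2)*(b + 1)^2*(b^2 + b - 12) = (b - 2)*(b + 1)^2*(b + 4)*(b - 3)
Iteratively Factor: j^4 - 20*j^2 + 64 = (j - 2)*(j^3 + 2*j^2 - 16*j - 32) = (j - 2)*(j + 2)*(j^2 - 16) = (j - 2)*(j + 2)*(j + 4)*(j - 4)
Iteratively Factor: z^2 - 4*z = (z - 4)*(z)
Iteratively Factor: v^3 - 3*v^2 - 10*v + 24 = (v - 2)*(v^2 - v - 12) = (v - 2)*(v + 3)*(v - 4)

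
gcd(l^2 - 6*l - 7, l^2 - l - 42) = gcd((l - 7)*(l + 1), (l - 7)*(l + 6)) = l - 7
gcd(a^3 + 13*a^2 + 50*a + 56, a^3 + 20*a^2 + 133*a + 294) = a + 7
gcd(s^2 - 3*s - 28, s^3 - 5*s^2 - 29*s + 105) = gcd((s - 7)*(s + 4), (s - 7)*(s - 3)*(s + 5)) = s - 7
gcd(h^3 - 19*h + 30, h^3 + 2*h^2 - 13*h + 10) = h^2 + 3*h - 10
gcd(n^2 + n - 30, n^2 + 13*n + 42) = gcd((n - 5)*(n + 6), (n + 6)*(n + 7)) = n + 6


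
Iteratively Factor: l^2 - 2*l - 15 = (l - 5)*(l + 3)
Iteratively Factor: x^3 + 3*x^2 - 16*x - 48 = (x + 3)*(x^2 - 16) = (x + 3)*(x + 4)*(x - 4)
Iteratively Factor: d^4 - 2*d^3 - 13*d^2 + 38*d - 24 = (d + 4)*(d^3 - 6*d^2 + 11*d - 6) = (d - 2)*(d + 4)*(d^2 - 4*d + 3) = (d - 3)*(d - 2)*(d + 4)*(d - 1)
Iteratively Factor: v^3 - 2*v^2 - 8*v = (v)*(v^2 - 2*v - 8) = v*(v - 4)*(v + 2)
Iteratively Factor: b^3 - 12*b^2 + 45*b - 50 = (b - 2)*(b^2 - 10*b + 25) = (b - 5)*(b - 2)*(b - 5)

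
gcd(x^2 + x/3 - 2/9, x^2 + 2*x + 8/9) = x + 2/3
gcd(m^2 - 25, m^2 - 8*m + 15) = m - 5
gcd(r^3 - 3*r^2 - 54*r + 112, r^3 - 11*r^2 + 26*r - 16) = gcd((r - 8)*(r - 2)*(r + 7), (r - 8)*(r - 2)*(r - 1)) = r^2 - 10*r + 16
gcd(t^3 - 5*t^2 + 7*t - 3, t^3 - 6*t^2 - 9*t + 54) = t - 3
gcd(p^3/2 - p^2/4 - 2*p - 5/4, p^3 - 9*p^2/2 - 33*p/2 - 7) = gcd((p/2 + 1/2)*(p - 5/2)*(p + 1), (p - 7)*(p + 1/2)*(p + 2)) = 1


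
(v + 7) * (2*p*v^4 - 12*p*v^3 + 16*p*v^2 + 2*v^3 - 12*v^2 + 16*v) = 2*p*v^5 + 2*p*v^4 - 68*p*v^3 + 112*p*v^2 + 2*v^4 + 2*v^3 - 68*v^2 + 112*v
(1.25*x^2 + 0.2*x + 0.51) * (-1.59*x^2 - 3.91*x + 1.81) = -1.9875*x^4 - 5.2055*x^3 + 0.6696*x^2 - 1.6321*x + 0.9231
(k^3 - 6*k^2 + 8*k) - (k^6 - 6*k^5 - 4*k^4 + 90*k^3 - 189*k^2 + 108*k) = -k^6 + 6*k^5 + 4*k^4 - 89*k^3 + 183*k^2 - 100*k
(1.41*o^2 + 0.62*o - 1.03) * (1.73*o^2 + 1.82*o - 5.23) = 2.4393*o^4 + 3.6388*o^3 - 8.0278*o^2 - 5.1172*o + 5.3869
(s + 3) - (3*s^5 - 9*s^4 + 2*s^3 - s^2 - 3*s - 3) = -3*s^5 + 9*s^4 - 2*s^3 + s^2 + 4*s + 6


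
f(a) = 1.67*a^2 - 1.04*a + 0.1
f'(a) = 3.34*a - 1.04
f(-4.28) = 35.14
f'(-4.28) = -15.34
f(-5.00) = 47.05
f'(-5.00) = -17.74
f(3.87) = 21.09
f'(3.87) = 11.89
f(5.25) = 40.67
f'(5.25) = 16.50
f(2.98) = 11.83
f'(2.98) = 8.91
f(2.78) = 10.12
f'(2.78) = 8.25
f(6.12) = 56.28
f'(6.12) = 19.40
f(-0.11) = 0.23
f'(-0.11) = -1.41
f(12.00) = 228.10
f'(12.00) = 39.04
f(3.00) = 12.01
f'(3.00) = 8.98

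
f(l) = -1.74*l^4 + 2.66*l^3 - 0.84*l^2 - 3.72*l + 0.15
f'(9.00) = -4446.30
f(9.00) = -9578.37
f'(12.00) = -10901.64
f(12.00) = -31649.61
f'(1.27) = -7.24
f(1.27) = -5.01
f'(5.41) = -881.30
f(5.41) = -1113.90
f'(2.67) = -83.79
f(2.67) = -53.57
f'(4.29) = -413.58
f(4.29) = -410.61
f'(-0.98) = 12.14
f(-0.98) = -1.12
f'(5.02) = -691.54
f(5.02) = -808.19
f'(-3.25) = 324.95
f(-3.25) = -282.07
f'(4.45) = -466.50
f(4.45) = -480.96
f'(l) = -6.96*l^3 + 7.98*l^2 - 1.68*l - 3.72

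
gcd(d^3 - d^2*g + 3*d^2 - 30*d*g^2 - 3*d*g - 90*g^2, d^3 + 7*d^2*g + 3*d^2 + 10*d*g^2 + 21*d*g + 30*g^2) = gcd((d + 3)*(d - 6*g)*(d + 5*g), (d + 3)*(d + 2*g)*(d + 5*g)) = d^2 + 5*d*g + 3*d + 15*g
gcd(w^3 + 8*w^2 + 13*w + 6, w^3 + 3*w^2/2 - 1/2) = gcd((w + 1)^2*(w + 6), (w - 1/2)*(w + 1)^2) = w^2 + 2*w + 1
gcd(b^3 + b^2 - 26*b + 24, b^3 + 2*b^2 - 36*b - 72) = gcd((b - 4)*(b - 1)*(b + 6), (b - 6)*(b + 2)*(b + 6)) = b + 6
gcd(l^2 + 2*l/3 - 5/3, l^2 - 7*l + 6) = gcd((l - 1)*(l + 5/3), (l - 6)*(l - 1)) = l - 1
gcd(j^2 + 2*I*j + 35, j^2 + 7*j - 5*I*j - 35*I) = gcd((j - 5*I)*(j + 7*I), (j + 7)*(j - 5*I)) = j - 5*I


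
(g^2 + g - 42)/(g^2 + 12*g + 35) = (g - 6)/(g + 5)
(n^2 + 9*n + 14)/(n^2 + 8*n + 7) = (n + 2)/(n + 1)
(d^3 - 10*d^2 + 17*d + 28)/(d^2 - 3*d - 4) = d - 7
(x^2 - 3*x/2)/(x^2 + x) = (x - 3/2)/(x + 1)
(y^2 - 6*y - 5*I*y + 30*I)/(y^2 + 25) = (y - 6)/(y + 5*I)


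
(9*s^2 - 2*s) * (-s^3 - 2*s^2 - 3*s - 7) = -9*s^5 - 16*s^4 - 23*s^3 - 57*s^2 + 14*s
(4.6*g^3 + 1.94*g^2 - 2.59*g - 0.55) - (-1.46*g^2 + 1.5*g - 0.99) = 4.6*g^3 + 3.4*g^2 - 4.09*g + 0.44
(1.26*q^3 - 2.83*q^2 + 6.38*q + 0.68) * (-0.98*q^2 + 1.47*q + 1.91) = -1.2348*q^5 + 4.6256*q^4 - 8.0059*q^3 + 3.3069*q^2 + 13.1854*q + 1.2988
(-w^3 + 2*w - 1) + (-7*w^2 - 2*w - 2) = -w^3 - 7*w^2 - 3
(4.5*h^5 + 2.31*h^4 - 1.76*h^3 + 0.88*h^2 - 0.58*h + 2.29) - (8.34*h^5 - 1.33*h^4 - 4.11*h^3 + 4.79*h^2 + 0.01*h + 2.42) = -3.84*h^5 + 3.64*h^4 + 2.35*h^3 - 3.91*h^2 - 0.59*h - 0.13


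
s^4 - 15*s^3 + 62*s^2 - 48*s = s*(s - 8)*(s - 6)*(s - 1)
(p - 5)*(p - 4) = p^2 - 9*p + 20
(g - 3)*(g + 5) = g^2 + 2*g - 15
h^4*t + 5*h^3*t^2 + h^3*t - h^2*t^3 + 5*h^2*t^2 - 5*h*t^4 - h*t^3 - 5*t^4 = (h - t)*(h + t)*(h + 5*t)*(h*t + t)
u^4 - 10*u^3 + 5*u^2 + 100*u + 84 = (u - 7)*(u - 6)*(u + 1)*(u + 2)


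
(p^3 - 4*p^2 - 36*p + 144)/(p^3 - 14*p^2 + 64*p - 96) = (p + 6)/(p - 4)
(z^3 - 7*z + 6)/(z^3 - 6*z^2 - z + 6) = (z^2 + z - 6)/(z^2 - 5*z - 6)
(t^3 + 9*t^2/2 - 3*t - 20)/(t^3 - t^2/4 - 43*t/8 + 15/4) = 4*(t + 4)/(4*t - 3)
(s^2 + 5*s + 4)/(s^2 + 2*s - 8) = (s + 1)/(s - 2)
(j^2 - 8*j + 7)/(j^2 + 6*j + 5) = (j^2 - 8*j + 7)/(j^2 + 6*j + 5)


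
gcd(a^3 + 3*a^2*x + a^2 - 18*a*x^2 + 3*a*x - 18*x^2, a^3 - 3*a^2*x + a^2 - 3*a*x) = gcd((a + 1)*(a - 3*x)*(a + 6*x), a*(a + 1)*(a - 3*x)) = -a^2 + 3*a*x - a + 3*x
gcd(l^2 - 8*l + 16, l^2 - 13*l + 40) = 1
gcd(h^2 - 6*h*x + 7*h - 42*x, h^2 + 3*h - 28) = h + 7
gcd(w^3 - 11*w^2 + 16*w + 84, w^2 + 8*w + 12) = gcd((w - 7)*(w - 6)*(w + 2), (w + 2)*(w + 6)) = w + 2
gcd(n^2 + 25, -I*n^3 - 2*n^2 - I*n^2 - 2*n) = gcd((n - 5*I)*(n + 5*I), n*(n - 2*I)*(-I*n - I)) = 1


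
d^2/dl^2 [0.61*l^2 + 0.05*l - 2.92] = 1.22000000000000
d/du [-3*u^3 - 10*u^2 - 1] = u*(-9*u - 20)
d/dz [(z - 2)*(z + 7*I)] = 2*z - 2 + 7*I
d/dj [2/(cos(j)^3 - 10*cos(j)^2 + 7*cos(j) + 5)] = 2*(3*cos(j)^2 - 20*cos(j) + 7)*sin(j)/(cos(j)^3 - 10*cos(j)^2 + 7*cos(j) + 5)^2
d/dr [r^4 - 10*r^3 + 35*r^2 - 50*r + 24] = 4*r^3 - 30*r^2 + 70*r - 50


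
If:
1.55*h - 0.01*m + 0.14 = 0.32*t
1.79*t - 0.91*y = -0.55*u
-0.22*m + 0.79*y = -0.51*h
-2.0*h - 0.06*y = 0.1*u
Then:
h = 0.318426235567954 - 0.585870312292436*y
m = 2.23275518514026*y + 0.738169909725712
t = 1.95680926885335 - 2.90758292470212*y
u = 11.1174062458487*y - 6.36852471135908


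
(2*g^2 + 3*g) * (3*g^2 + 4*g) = 6*g^4 + 17*g^3 + 12*g^2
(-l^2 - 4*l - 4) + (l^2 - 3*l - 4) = -7*l - 8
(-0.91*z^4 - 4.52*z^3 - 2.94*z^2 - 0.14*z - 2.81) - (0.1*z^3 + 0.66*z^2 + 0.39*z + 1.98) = -0.91*z^4 - 4.62*z^3 - 3.6*z^2 - 0.53*z - 4.79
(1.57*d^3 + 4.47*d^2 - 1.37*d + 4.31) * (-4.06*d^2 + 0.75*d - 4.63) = -6.3742*d^5 - 16.9707*d^4 + 1.6456*d^3 - 39.2222*d^2 + 9.5756*d - 19.9553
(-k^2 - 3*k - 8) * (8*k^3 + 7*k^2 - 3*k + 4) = -8*k^5 - 31*k^4 - 82*k^3 - 51*k^2 + 12*k - 32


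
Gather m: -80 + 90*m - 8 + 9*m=99*m - 88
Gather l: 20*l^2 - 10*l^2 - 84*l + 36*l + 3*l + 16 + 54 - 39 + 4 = 10*l^2 - 45*l + 35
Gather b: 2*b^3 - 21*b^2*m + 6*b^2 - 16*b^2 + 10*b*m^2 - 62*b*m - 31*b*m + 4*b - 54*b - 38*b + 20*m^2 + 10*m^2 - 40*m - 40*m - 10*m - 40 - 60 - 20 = 2*b^3 + b^2*(-21*m - 10) + b*(10*m^2 - 93*m - 88) + 30*m^2 - 90*m - 120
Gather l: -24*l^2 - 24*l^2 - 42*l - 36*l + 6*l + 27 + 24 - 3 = -48*l^2 - 72*l + 48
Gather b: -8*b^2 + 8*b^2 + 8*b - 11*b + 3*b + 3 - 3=0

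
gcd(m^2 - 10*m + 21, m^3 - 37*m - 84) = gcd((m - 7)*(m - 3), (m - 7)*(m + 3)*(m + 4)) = m - 7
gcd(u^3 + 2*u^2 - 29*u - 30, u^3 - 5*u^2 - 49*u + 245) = u - 5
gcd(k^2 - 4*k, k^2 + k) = k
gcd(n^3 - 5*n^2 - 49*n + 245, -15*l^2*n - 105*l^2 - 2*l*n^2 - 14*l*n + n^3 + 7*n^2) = n + 7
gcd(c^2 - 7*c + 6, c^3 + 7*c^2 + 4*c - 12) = c - 1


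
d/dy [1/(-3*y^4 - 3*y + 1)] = 3*(4*y^3 + 1)/(3*y^4 + 3*y - 1)^2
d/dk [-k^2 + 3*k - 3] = 3 - 2*k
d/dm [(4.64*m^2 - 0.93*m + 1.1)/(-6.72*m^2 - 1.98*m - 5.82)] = (-15.4368*m^2 - 39.2256*m + 7.5906)/(45.1584*m^4 + 26.6112*m^3 + 82.1412*m^2 + 23.0472*m + 33.8724)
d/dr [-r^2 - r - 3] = -2*r - 1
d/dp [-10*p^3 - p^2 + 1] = 2*p*(-15*p - 1)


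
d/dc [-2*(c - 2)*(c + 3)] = -4*c - 2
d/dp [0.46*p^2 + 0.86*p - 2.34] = 0.92*p + 0.86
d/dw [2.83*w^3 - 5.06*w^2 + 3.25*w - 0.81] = 8.49*w^2 - 10.12*w + 3.25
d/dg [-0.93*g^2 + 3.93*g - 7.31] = 3.93 - 1.86*g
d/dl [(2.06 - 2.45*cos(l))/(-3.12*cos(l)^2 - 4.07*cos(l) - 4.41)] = (7.644*cos(l)^2 - 12.8544*cos(l) - 19.1887)*sin(l)/(9.7344*cos(l)^4 + 25.3968*cos(l)^3 + 44.0833*cos(l)^2 + 35.8974*cos(l) + 19.4481)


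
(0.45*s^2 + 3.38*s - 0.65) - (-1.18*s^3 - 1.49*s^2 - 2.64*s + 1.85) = 1.18*s^3 + 1.94*s^2 + 6.02*s - 2.5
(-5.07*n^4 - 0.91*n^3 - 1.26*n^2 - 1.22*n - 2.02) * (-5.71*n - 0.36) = 28.9497*n^5 + 7.0213*n^4 + 7.5222*n^3 + 7.4198*n^2 + 11.9734*n + 0.7272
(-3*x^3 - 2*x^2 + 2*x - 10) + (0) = -3*x^3 - 2*x^2 + 2*x - 10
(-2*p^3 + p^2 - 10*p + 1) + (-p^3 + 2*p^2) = -3*p^3 + 3*p^2 - 10*p + 1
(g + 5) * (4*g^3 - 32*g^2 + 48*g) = 4*g^4 - 12*g^3 - 112*g^2 + 240*g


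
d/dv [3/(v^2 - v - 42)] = 3*(1 - 2*v)/(-v^2 + v + 42)^2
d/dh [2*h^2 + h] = 4*h + 1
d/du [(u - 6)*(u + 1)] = 2*u - 5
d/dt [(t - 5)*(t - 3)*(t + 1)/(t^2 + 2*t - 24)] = (t^4 + 4*t^3 - 93*t^2 + 306*t - 198)/(t^4 + 4*t^3 - 44*t^2 - 96*t + 576)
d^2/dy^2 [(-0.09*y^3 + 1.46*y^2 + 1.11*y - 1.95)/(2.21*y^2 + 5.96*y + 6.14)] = (4.44089209850063e-16*y^5 - 31.569766*y^3 - 195.77289*y^2 - 264.837708*y - 56.770316)/(10.793861*y^6 + 87.327708*y^5 + 325.47333*y^4 + 696.95048*y^3 + 904.25622*y^2 + 674.068848*y + 231.475544)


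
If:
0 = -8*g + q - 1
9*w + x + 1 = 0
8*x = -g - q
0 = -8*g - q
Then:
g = -1/16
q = 1/2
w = -121/1152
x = -7/128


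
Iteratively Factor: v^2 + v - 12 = (v + 4)*(v - 3)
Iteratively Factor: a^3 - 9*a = (a)*(a^2 - 9) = a*(a + 3)*(a - 3)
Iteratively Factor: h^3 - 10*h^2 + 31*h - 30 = (h - 3)*(h^2 - 7*h + 10) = (h - 3)*(h - 2)*(h - 5)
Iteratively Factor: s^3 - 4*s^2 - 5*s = (s + 1)*(s^2 - 5*s) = (s - 5)*(s + 1)*(s)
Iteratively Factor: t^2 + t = (t)*(t + 1)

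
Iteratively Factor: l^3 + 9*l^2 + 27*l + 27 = (l + 3)*(l^2 + 6*l + 9) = (l + 3)^2*(l + 3)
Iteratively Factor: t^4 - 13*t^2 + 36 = (t - 2)*(t^3 + 2*t^2 - 9*t - 18) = (t - 2)*(t + 3)*(t^2 - t - 6) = (t - 2)*(t + 2)*(t + 3)*(t - 3)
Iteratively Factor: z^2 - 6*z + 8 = (z - 2)*(z - 4)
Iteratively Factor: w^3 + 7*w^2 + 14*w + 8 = (w + 2)*(w^2 + 5*w + 4) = (w + 2)*(w + 4)*(w + 1)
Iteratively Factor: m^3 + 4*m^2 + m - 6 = (m - 1)*(m^2 + 5*m + 6) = (m - 1)*(m + 3)*(m + 2)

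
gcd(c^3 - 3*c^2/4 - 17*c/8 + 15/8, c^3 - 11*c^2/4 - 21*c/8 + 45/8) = c^2 + c/4 - 15/8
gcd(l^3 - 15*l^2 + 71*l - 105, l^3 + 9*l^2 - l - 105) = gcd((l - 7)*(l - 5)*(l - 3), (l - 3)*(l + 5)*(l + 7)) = l - 3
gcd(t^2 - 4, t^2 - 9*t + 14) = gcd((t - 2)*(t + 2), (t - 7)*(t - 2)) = t - 2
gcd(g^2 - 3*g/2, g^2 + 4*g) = g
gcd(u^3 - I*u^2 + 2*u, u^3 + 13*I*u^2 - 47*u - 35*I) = u + I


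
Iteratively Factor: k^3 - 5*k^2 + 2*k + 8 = (k - 2)*(k^2 - 3*k - 4) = (k - 2)*(k + 1)*(k - 4)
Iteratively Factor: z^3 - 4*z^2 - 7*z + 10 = (z - 1)*(z^2 - 3*z - 10) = (z - 5)*(z - 1)*(z + 2)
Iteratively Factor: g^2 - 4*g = (g - 4)*(g)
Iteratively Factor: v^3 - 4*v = (v)*(v^2 - 4) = v*(v + 2)*(v - 2)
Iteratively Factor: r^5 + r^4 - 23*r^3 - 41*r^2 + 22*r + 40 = (r + 1)*(r^4 - 23*r^2 - 18*r + 40) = (r - 5)*(r + 1)*(r^3 + 5*r^2 + 2*r - 8) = (r - 5)*(r - 1)*(r + 1)*(r^2 + 6*r + 8) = (r - 5)*(r - 1)*(r + 1)*(r + 4)*(r + 2)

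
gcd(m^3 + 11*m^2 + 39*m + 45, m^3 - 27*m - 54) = m^2 + 6*m + 9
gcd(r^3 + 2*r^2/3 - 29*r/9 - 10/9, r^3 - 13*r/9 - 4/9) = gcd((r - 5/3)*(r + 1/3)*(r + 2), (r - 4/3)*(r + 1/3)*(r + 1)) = r + 1/3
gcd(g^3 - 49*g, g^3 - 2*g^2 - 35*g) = g^2 - 7*g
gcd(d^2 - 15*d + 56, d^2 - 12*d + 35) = d - 7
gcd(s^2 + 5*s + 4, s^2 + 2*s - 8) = s + 4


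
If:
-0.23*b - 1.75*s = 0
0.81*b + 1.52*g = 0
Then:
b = -7.60869565217391*s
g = 4.05463386727689*s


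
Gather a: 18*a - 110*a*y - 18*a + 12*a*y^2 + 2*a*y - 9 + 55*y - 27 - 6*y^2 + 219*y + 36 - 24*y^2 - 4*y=a*(12*y^2 - 108*y) - 30*y^2 + 270*y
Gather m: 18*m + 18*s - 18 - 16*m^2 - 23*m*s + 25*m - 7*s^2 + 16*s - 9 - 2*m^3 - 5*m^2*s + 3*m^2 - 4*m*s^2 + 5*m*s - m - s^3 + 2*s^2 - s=-2*m^3 + m^2*(-5*s - 13) + m*(-4*s^2 - 18*s + 42) - s^3 - 5*s^2 + 33*s - 27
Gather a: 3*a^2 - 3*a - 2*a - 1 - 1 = 3*a^2 - 5*a - 2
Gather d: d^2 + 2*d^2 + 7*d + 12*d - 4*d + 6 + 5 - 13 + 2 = 3*d^2 + 15*d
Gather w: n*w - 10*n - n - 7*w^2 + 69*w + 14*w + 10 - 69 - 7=-11*n - 7*w^2 + w*(n + 83) - 66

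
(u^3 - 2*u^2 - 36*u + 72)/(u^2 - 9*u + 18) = (u^2 + 4*u - 12)/(u - 3)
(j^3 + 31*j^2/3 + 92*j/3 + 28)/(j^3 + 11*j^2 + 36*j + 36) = (j + 7/3)/(j + 3)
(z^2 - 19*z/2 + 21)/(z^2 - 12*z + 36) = (z - 7/2)/(z - 6)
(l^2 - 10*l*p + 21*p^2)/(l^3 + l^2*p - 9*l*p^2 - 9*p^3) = (l - 7*p)/(l^2 + 4*l*p + 3*p^2)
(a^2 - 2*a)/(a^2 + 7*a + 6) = a*(a - 2)/(a^2 + 7*a + 6)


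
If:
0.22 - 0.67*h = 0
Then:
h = 0.33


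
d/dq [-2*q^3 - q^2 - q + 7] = -6*q^2 - 2*q - 1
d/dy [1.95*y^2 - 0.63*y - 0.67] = 3.9*y - 0.63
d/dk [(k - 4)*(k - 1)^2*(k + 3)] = 4*k^3 - 9*k^2 - 18*k + 23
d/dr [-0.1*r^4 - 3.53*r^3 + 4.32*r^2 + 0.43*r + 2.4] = -0.4*r^3 - 10.59*r^2 + 8.64*r + 0.43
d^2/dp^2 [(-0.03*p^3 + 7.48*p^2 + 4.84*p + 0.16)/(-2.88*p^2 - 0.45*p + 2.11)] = (-4.44089209850063e-16*p^5 + 1.13686837721616e-13*p^4 - 60.524874*p^3 - 280.860318*p^2 - 176.913054*p - 77.803952)/(23.887872*p^6 + 11.19744*p^5 - 50.753952*p^4 - 16.316235*p^3 + 37.184319*p^2 + 6.010335*p - 9.393931)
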